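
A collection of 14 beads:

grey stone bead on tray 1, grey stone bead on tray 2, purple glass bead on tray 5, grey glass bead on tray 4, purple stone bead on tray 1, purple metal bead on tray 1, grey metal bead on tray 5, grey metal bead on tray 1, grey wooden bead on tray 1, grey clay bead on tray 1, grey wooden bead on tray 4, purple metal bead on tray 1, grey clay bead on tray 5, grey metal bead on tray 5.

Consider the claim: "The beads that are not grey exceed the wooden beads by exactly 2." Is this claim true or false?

True

There are 4 beads that are not grey.
There are 2 wooden beads.
The claim requires 4 − 2 (= 2) to equal 2, which holds.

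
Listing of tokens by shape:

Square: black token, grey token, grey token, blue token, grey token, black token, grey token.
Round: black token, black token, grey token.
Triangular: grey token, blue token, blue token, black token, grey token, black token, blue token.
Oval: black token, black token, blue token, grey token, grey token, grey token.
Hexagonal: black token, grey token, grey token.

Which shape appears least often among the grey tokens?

round

Counts by shape (restricted to grey tokens): square 4, oval 3, hexagonal 2, triangular 2, round 1.
The minimum is 1, held uniquely by round.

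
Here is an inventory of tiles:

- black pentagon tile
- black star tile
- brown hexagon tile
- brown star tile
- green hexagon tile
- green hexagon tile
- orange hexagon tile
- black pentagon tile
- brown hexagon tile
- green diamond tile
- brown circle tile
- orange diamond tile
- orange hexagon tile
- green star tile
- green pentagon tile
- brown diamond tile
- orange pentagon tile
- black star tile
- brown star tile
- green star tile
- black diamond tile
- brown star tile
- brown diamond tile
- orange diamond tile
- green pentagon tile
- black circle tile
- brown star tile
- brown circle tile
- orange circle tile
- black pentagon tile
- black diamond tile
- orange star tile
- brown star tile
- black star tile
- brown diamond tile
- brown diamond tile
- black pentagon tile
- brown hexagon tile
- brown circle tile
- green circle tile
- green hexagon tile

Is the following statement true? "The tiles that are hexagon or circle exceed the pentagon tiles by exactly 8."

False

tiles that are hexagon or circle: 14.
pentagon tiles: 7.
The claim requires 14 − 7 (= 7) to equal 8, which does not hold.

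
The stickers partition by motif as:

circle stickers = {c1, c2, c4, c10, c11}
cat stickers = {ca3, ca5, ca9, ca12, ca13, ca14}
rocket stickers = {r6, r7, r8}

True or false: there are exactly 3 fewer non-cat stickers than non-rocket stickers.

|non-cat stickers| = 8.
|non-rocket stickers| = 11.
The claim requires 11 − 8 (= 3) to equal 3, which holds.

True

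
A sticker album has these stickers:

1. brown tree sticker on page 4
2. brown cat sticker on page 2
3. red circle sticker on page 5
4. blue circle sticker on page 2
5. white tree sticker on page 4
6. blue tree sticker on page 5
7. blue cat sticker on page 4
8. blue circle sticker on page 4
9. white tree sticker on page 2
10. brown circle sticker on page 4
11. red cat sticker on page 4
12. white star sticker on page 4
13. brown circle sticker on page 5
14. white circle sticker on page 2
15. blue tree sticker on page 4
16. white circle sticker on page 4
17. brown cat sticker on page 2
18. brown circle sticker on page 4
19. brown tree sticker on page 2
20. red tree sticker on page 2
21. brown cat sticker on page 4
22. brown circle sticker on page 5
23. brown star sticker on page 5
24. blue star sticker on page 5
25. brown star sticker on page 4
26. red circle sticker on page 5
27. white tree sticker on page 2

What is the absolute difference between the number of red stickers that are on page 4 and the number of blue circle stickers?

red stickers on page 4: 1. blue circle stickers: 2.
|1 − 2| = 2 − 1 = 1.

1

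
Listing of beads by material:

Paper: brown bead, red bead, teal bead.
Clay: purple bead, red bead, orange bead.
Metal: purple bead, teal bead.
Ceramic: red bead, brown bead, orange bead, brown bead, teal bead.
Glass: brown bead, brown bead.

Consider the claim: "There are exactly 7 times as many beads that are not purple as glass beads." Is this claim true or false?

False

beads that are not purple: 13.
glass beads: 2.
The claim requires 13 = 7 × 2 = 14, which does not hold.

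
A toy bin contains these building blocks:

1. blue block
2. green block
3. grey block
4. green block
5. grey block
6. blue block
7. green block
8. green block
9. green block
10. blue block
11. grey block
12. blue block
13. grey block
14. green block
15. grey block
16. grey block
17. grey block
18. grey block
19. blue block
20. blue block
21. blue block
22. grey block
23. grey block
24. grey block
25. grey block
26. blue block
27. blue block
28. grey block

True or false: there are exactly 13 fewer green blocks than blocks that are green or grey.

True

|green blocks| = 6.
|blocks that are green or grey| = 19.
The claim requires 19 − 6 (= 13) to equal 13, which holds.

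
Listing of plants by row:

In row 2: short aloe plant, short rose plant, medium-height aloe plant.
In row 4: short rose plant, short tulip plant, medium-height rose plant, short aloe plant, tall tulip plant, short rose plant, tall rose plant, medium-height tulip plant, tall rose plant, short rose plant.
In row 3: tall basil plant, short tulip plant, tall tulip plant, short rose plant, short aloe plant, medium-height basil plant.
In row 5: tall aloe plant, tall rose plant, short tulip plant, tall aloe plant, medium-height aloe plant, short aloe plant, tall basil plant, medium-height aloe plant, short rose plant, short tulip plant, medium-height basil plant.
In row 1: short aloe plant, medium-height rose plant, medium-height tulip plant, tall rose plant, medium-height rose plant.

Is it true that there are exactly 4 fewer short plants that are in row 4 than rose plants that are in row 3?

False

|short plants in row 4| = 5.
|rose plants in row 3| = 1.
The claim requires 1 − 5 (= -4) to equal 4, which does not hold.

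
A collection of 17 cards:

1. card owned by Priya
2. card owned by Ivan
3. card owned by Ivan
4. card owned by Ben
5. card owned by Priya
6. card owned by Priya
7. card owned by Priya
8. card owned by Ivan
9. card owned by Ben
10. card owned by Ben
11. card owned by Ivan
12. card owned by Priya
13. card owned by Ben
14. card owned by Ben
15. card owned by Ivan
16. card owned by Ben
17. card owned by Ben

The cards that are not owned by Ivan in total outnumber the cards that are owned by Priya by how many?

7

cards that are not owned by Ivan: 12.
cards owned by Priya: 5.
12 − 5 = 7.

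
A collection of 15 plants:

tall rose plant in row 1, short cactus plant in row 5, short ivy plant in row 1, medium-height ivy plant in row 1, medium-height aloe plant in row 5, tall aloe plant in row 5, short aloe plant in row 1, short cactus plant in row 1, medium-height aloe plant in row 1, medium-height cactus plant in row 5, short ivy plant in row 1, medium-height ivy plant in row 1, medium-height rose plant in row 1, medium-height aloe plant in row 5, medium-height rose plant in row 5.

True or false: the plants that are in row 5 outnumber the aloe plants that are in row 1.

True

plants in row 5: 6.
aloe plants in row 1: 2.
The claim requires 6 > 2, which holds.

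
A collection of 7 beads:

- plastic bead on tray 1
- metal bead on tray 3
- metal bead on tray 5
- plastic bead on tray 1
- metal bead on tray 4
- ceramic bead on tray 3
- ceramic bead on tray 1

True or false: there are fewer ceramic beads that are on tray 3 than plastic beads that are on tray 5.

ceramic beads on tray 3: 1.
plastic beads on tray 5: 0.
The claim requires 1 < 0, which does not hold.

False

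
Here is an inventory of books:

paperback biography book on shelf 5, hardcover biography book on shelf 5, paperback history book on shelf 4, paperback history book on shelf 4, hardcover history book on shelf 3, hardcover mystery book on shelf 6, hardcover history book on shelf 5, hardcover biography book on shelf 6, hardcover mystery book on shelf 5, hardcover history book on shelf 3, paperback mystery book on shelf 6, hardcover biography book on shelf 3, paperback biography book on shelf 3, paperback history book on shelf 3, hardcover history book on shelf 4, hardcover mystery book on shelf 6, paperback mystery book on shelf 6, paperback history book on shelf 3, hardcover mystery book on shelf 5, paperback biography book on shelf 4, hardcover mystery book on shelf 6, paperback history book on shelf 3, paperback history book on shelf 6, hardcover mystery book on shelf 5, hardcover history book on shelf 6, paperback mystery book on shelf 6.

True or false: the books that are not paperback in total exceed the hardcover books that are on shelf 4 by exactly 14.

|books that are not paperback| = 14.
|hardcover books on shelf 4| = 1.
The claim requires 14 − 1 (= 13) to equal 14, which does not hold.

False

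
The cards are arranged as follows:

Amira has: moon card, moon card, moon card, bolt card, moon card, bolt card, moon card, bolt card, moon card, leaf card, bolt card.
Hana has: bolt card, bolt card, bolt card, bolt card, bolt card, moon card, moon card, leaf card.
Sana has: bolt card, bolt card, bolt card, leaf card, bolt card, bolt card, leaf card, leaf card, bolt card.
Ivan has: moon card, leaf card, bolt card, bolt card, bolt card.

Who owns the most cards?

Counts by player: Amira→11, Sana→9, Hana→8, Ivan→5.
The maximum is 11, held uniquely by Amira.

Amira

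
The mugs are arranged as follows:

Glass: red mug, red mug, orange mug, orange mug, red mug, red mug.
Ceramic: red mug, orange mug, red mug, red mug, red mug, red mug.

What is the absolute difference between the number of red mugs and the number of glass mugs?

red mugs: 9. glass mugs: 6.
|9 − 6| = 9 − 6 = 3.

3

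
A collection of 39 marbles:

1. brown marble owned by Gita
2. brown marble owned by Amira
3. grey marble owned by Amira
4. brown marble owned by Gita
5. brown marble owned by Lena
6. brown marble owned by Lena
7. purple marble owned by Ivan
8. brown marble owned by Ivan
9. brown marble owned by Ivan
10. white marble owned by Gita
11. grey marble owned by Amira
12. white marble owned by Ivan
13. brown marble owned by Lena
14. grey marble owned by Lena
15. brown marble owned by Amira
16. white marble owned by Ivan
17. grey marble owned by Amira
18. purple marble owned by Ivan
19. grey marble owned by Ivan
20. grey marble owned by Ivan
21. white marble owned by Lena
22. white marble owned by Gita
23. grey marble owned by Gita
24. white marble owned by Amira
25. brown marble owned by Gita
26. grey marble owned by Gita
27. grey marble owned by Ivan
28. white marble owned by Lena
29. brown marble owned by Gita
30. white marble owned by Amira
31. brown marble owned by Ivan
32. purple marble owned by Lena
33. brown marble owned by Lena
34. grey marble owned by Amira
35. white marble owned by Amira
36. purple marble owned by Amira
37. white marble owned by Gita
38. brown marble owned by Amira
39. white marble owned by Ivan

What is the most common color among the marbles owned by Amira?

Counts by color (restricted to marbles owned by Amira): grey 4, white 3, brown 3, purple 1.
The maximum is 4, held uniquely by grey.

grey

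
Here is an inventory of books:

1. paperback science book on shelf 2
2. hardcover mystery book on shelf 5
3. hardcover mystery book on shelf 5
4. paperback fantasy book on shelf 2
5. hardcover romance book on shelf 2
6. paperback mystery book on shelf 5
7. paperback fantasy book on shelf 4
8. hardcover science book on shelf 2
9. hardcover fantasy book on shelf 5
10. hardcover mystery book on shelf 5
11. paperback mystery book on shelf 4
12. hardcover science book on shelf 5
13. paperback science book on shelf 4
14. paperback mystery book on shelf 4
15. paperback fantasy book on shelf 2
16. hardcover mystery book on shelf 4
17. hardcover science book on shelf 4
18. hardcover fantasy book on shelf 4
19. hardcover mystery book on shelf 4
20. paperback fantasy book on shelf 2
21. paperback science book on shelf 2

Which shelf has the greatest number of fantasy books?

Counts by shelf (restricted to fantasy books): shelf 2→3, shelf 4→2, shelf 5→1.
The maximum is 3, held uniquely by shelf 2.

shelf 2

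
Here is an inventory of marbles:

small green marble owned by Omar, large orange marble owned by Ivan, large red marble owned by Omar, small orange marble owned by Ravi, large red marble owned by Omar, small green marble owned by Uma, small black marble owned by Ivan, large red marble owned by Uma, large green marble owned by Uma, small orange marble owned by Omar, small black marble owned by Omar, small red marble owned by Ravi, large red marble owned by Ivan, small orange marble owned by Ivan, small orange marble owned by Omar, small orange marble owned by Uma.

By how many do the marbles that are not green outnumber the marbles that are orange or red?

marbles that are not green: 13.
marbles that are orange or red: 11.
13 − 11 = 2.

2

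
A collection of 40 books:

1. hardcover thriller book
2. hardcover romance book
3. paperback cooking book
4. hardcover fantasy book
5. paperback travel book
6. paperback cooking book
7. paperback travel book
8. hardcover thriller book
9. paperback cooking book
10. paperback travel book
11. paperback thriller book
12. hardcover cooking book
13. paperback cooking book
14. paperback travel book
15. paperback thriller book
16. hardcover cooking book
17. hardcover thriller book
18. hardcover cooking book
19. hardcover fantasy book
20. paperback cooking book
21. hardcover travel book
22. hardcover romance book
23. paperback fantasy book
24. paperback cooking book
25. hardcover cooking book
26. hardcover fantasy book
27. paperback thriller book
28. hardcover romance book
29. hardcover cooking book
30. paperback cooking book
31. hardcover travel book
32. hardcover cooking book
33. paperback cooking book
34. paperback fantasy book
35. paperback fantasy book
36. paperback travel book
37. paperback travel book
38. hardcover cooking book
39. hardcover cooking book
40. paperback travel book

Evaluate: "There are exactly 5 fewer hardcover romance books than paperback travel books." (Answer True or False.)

False

There are 3 hardcover romance books.
There are 7 paperback travel books.
The claim requires 7 − 3 (= 4) to equal 5, which does not hold.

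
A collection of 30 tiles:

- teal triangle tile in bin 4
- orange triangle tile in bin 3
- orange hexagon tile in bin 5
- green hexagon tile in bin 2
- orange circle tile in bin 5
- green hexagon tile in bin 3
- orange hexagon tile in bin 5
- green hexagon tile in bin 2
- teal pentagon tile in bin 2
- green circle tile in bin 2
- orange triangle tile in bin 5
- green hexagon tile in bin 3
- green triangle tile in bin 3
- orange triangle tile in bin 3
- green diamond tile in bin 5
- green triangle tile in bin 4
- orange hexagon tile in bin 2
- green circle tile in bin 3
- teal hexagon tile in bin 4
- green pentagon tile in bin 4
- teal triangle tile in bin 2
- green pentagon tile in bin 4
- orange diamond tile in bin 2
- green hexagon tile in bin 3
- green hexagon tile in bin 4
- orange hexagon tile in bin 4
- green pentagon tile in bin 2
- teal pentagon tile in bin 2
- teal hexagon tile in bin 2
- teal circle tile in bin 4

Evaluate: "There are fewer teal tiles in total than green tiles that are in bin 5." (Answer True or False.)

False

There are 7 teal tiles.
There is 1 green tile in bin 5.
The claim requires 7 < 1, which does not hold.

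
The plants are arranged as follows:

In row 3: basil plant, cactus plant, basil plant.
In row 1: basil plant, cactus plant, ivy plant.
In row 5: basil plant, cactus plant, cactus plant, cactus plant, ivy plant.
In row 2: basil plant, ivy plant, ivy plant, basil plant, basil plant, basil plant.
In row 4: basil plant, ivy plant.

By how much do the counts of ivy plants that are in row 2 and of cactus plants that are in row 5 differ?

1

ivy plants in row 2: 2. cactus plants in row 5: 3.
|2 − 3| = 3 − 2 = 1.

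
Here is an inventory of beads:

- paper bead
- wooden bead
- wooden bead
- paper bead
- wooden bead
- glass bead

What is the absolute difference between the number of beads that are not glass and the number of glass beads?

beads that are not glass: 5. glass beads: 1.
|5 − 1| = 5 − 1 = 4.

4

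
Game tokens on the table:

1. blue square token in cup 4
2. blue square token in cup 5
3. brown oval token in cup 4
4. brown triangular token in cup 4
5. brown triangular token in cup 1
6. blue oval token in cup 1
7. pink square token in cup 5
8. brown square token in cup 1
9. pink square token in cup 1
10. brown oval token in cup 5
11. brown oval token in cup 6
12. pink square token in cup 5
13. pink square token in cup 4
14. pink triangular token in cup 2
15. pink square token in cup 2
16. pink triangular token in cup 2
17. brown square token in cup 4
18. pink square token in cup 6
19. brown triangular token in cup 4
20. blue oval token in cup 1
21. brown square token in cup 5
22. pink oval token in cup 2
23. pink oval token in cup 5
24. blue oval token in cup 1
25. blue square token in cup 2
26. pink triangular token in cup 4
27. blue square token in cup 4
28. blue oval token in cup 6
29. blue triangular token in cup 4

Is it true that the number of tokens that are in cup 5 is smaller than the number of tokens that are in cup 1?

|tokens in cup 5| = 6.
|tokens in cup 1| = 6.
The claim requires 6 < 6, which does not hold.

False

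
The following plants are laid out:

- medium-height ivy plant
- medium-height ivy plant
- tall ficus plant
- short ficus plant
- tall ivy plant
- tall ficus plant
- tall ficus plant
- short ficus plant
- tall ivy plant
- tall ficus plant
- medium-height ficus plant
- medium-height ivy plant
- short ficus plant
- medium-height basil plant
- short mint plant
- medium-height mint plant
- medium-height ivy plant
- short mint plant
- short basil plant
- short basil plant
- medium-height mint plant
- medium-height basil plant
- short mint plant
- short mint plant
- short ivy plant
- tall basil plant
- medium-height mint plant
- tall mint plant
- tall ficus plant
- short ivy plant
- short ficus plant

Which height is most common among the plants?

short

Counts by height: short 12, medium-height 10, tall 9.
The maximum is 12, held uniquely by short.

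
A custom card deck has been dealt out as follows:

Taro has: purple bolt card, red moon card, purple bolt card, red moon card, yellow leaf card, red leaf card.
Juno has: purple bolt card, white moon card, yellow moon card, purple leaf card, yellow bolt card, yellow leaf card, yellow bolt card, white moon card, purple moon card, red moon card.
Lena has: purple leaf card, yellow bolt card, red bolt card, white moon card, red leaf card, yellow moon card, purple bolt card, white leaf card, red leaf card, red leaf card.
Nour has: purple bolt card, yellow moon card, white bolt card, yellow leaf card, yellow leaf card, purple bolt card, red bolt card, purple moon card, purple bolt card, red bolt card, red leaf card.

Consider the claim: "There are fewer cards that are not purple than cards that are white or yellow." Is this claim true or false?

cards that are not purple: 26.
cards that are white or yellow: 15.
The claim requires 26 < 15, which does not hold.

False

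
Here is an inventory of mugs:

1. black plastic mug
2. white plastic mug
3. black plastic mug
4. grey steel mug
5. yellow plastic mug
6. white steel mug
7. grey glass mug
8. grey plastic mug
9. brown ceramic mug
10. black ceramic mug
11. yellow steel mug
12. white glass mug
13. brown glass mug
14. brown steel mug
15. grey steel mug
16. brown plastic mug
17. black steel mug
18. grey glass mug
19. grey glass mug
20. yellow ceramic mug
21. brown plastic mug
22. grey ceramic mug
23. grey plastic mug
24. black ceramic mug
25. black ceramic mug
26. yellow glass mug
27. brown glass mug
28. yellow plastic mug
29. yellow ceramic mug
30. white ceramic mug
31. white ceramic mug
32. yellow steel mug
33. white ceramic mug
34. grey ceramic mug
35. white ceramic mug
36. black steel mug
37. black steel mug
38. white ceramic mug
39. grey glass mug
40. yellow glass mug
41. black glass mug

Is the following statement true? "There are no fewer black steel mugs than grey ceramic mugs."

|black steel mugs| = 3.
|grey ceramic mugs| = 2.
The claim requires 3 ≥ 2, which holds.

True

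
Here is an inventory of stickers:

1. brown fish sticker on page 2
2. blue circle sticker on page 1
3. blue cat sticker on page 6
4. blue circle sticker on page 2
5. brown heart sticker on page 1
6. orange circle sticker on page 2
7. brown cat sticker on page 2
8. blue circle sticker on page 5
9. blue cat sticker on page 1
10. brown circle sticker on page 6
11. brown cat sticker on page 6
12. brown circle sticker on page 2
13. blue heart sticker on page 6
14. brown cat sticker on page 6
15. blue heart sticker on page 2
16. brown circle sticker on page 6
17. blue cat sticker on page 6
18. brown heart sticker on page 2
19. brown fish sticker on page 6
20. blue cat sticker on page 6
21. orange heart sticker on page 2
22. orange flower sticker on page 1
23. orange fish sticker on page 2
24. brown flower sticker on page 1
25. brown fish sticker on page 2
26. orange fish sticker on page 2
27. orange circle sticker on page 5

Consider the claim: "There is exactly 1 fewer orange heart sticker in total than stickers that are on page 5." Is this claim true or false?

orange heart stickers: 1.
stickers on page 5: 2.
The claim requires 2 − 1 (= 1) to equal 1, which holds.

True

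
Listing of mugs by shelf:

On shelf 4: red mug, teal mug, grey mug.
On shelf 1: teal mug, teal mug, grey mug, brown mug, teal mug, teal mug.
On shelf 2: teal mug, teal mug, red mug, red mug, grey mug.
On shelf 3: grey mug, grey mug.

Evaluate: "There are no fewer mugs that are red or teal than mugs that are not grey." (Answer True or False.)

There are 10 mugs that are red or teal.
There are 11 mugs that are not grey.
The claim requires 10 ≥ 11, which does not hold.

False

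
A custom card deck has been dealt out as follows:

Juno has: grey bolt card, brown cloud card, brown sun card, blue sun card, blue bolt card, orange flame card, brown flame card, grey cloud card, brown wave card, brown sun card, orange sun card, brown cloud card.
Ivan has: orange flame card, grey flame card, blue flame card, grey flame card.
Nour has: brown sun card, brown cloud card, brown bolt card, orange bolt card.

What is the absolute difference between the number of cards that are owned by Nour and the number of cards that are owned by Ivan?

cards owned by Nour: 4. cards owned by Ivan: 4.
|4 − 4| = 4 − 4 = 0.

0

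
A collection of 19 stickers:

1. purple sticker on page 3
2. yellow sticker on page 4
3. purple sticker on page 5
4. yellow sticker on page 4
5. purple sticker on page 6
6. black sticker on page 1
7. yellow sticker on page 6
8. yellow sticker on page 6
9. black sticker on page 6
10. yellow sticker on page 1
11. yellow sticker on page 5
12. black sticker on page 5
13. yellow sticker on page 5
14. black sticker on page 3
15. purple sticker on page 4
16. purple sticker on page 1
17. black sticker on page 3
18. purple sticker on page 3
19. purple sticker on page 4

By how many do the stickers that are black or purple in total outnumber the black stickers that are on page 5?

11

stickers that are black or purple: 12.
black stickers on page 5: 1.
12 − 1 = 11.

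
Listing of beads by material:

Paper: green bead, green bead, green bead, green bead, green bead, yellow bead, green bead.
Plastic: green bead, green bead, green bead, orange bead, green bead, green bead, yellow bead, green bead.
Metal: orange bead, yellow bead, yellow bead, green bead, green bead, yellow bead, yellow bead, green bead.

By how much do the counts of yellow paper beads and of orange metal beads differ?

0

yellow paper beads: 1. orange metal beads: 1.
|1 − 1| = 1 − 1 = 0.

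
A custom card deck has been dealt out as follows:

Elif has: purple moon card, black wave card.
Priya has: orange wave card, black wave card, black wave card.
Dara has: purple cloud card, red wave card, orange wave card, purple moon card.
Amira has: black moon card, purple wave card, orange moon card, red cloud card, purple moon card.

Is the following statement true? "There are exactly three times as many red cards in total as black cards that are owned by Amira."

There are 2 red cards.
Count of black cards owned by Amira: 1.
The claim requires 2 = 3 × 1 = 3, which does not hold.

False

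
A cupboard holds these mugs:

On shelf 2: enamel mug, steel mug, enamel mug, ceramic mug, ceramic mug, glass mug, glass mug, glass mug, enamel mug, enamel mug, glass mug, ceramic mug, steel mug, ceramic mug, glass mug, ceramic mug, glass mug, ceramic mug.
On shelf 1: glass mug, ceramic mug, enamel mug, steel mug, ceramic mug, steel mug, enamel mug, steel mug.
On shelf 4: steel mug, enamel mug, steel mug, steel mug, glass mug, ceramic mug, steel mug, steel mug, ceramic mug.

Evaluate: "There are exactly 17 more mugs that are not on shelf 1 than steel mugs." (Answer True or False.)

mugs that are not on shelf 1: 27.
steel mugs: 10.
The claim requires 27 − 10 (= 17) to equal 17, which holds.

True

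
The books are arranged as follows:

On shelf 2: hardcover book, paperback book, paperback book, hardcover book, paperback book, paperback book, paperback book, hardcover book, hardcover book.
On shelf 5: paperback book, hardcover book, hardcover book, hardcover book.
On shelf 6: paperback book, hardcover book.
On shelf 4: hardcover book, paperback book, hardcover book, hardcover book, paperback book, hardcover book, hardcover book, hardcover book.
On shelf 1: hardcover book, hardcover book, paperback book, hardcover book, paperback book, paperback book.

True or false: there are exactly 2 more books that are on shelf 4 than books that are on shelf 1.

True

|books on shelf 4| = 8.
|books on shelf 1| = 6.
The claim requires 8 − 6 (= 2) to equal 2, which holds.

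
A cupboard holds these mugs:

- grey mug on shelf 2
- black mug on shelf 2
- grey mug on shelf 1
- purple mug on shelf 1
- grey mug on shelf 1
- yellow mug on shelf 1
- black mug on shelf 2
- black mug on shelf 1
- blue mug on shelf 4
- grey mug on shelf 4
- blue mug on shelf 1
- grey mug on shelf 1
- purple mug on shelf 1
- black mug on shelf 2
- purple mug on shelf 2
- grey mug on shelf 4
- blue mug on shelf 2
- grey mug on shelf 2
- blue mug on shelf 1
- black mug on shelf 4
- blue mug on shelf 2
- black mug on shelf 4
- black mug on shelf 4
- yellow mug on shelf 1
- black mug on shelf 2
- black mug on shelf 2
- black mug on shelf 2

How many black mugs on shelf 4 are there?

3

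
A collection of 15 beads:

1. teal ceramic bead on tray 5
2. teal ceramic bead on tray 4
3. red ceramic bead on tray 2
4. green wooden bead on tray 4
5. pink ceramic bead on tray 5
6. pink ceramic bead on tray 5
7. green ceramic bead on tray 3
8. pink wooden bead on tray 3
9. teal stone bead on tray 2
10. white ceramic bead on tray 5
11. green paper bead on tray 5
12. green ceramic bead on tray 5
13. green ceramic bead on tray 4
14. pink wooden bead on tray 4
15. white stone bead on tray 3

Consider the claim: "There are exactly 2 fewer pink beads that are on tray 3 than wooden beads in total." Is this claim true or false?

pink beads on tray 3: 1.
wooden beads: 3.
The claim requires 3 − 1 (= 2) to equal 2, which holds.

True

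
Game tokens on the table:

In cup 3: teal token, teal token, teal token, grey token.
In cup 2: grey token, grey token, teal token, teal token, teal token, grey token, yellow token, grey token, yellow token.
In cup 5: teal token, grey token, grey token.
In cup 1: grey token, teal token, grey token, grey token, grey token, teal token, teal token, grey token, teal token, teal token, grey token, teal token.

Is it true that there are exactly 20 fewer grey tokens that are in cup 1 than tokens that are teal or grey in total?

There are 6 grey tokens in cup 1.
There are 26 tokens that are teal or grey.
The claim requires 26 − 6 (= 20) to equal 20, which holds.

True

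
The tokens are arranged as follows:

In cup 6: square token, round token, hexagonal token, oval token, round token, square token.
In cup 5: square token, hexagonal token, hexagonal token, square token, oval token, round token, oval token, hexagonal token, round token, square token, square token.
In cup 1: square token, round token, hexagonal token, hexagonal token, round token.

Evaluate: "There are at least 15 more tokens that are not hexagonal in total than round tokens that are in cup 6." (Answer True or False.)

False

tokens that are not hexagonal: 16.
round tokens in cup 6: 2.
The claim requires 16 − 2 = 14 ≥ 15, which does not hold.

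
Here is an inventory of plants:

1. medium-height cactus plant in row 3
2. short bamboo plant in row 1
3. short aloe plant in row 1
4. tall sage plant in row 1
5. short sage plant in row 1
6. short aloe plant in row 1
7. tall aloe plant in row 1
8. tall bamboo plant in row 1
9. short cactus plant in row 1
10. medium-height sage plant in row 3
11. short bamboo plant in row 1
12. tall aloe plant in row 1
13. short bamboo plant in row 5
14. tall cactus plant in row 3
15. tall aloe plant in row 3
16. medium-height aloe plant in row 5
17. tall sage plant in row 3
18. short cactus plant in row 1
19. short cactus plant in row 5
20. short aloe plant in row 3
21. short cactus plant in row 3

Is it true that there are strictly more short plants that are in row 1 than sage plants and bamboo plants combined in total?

|short plants in row 1| = 7.
sage plants: 4; bamboo plants: 4; combined: 4 + 4 = 8.
The claim requires 7 > 8, which does not hold.

False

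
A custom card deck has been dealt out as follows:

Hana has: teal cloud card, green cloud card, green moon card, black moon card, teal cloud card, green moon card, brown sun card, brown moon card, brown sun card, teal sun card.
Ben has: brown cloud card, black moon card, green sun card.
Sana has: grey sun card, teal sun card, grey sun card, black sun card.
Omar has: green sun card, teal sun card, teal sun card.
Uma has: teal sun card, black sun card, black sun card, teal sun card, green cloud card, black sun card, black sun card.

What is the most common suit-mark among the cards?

sun

Counts by suit-mark: sun 17, cloud 5, moon 5.
The maximum is 17, held uniquely by sun.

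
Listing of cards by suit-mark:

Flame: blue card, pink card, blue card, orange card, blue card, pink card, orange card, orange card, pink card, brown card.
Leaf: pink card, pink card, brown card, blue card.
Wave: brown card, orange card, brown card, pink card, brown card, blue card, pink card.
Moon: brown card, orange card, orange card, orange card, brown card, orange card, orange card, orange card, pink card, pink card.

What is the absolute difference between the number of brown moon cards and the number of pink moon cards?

0

brown moon cards: 2. pink moon cards: 2.
|2 − 2| = 2 − 2 = 0.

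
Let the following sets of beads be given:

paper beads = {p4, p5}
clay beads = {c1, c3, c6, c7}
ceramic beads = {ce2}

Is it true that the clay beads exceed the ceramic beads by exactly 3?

There are 4 clay beads.
There is 1 ceramic bead.
The claim requires 4 − 1 (= 3) to equal 3, which holds.

True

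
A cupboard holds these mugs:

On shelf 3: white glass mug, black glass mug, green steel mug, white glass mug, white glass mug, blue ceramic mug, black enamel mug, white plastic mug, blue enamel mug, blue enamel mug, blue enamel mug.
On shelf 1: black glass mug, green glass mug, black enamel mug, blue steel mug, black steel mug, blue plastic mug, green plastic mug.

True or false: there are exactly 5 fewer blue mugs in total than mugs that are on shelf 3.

|blue mugs| = 6.
|mugs on shelf 3| = 11.
The claim requires 11 − 6 (= 5) to equal 5, which holds.

True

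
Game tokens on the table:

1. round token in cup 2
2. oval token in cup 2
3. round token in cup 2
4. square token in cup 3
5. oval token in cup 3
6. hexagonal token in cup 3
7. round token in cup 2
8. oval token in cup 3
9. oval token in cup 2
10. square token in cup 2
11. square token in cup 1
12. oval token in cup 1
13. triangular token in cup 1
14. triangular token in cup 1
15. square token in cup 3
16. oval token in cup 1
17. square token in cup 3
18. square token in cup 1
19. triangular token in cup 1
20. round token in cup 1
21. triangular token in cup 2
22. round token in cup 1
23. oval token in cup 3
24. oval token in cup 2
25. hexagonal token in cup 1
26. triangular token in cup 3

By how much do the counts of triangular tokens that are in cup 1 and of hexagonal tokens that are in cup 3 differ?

triangular tokens in cup 1: 3. hexagonal tokens in cup 3: 1.
|3 − 1| = 3 − 1 = 2.

2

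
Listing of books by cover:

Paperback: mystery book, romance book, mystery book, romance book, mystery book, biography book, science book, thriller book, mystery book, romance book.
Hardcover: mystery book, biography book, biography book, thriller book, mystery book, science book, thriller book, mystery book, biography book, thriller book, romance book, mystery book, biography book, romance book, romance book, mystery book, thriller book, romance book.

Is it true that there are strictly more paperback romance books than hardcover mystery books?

|paperback romance books| = 3.
|hardcover mystery books| = 5.
The claim requires 3 > 5, which does not hold.

False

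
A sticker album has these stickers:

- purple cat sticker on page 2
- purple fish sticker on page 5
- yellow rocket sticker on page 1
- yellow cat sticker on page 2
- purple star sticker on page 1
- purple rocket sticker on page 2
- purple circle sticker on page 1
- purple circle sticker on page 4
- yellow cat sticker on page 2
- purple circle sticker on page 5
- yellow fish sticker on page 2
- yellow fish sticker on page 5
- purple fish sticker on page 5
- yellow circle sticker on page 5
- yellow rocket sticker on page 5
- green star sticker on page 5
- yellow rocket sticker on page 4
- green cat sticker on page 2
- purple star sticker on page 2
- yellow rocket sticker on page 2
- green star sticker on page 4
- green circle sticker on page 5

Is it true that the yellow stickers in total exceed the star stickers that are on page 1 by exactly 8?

yellow stickers: 9.
star stickers on page 1: 1.
The claim requires 9 − 1 (= 8) to equal 8, which holds.

True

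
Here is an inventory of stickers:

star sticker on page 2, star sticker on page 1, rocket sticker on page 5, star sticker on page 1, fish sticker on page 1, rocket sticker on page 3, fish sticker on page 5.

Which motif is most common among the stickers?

Counts by motif: star 3, rocket 2, fish 2.
The maximum is 3, held uniquely by star.

star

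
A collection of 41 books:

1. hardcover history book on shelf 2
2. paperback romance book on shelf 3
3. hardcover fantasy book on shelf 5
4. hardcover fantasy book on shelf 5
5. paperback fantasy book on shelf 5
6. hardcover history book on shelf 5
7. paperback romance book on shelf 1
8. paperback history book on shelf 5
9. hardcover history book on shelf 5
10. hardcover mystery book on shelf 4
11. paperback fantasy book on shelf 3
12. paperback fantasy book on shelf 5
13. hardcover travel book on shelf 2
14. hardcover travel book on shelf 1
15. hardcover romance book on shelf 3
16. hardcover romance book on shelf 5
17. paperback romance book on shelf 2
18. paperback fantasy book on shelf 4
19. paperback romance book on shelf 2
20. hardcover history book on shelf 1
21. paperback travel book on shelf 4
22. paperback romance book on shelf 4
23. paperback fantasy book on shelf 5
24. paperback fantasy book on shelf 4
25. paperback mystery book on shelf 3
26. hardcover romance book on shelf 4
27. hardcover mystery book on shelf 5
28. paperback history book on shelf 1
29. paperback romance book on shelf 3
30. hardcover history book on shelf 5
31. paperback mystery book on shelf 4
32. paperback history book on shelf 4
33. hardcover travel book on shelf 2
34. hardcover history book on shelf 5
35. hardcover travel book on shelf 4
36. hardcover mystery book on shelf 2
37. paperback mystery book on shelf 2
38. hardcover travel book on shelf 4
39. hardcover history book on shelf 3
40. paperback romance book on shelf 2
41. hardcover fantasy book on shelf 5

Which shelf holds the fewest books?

shelf 1

Counts by shelf: shelf 5→13, shelf 4→10, shelf 2→8, shelf 3→6, shelf 1→4.
The minimum is 4, held uniquely by shelf 1.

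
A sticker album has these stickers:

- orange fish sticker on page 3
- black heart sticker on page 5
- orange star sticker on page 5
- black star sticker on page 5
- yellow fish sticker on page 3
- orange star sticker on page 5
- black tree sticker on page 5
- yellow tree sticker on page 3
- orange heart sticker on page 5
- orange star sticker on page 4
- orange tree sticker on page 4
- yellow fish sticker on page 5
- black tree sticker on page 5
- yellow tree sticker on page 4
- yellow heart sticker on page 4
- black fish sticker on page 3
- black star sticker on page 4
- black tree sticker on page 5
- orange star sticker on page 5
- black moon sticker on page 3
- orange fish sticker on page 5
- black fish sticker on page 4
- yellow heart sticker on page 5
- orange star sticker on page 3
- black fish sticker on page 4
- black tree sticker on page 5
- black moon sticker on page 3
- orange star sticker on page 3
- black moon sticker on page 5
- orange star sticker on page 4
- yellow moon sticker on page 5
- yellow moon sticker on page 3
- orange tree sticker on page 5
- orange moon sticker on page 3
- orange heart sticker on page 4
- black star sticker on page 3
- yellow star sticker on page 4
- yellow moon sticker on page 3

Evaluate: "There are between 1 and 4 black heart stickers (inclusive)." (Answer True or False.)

True

black heart stickers: 1.
The claim requires 1 ≤ 1 ≤ 4, which holds.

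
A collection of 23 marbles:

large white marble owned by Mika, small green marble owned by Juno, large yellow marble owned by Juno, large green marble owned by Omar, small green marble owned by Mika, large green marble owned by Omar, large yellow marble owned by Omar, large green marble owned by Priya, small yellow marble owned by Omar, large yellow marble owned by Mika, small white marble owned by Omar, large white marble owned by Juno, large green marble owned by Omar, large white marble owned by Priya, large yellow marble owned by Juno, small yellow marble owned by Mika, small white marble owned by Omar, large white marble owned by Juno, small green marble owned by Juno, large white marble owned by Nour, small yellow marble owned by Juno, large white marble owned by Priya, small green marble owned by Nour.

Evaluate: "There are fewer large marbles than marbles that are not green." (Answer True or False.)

|large marbles| = 14.
|marbles that are not green| = 15.
The claim requires 14 < 15, which holds.

True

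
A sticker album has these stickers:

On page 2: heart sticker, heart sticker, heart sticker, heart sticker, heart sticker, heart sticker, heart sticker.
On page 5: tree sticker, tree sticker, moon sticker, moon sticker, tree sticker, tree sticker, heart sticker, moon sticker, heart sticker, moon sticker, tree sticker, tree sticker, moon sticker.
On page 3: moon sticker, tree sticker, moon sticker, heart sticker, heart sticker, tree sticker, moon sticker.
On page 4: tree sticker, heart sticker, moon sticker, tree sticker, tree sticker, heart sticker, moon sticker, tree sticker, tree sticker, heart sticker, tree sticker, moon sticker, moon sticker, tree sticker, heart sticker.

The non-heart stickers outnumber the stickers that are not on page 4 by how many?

0

non-heart stickers: 27.
stickers that are not on page 4: 27.
27 − 27 = 0.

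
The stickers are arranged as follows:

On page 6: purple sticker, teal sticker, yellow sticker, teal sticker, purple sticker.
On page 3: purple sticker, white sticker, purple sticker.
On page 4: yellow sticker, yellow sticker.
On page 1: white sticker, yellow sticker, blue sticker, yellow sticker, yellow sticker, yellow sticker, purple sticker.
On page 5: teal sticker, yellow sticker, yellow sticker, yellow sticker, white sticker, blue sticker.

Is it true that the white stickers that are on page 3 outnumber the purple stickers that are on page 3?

white stickers on page 3: 1.
purple stickers on page 3: 2.
The claim requires 1 > 2, which does not hold.

False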